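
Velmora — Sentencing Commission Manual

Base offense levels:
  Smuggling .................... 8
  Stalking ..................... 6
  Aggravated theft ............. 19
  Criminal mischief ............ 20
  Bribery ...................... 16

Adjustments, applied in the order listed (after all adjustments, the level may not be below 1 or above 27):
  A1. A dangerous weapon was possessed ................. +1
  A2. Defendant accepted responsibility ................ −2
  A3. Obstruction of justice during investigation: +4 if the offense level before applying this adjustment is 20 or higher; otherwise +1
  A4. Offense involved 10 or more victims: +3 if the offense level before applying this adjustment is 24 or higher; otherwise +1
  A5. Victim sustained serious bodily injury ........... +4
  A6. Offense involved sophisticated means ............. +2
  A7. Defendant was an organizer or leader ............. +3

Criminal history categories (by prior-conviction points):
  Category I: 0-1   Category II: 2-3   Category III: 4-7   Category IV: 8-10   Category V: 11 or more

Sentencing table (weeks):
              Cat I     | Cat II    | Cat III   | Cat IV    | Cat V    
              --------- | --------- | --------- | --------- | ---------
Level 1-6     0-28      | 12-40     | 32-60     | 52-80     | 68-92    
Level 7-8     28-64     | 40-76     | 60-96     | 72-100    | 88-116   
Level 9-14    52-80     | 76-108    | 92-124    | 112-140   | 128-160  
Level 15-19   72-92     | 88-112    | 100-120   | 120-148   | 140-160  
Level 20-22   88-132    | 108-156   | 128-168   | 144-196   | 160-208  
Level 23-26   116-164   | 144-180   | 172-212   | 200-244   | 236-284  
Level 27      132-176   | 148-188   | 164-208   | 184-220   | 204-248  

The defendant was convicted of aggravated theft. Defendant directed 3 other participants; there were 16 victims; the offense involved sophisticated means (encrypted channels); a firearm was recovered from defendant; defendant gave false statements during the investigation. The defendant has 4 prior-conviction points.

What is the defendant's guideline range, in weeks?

Base offense level for aggravated theft: 19.
A1 applies: 19 + 1 = 20.
A2 does not apply.
A3 applies (level before this adjustment is 20 ≥ 20, so +4): 20 + 4 = 24.
A4 applies (level before this adjustment is 24 ≥ 24, so +3): 24 + 3 = 27.
A6 applies: 27 + 2 = 29.
A7 applies: 29 + 3 = 32.
Level 32 exceeds the maximum of 27; capped at 27.
Final offense level: 27.
Criminal history: 4 prior points → Category III (4-7).
Level 27 falls in the 27 band.
Grid: Level 27 × Category III = 164-208 weeks.

164-208 weeks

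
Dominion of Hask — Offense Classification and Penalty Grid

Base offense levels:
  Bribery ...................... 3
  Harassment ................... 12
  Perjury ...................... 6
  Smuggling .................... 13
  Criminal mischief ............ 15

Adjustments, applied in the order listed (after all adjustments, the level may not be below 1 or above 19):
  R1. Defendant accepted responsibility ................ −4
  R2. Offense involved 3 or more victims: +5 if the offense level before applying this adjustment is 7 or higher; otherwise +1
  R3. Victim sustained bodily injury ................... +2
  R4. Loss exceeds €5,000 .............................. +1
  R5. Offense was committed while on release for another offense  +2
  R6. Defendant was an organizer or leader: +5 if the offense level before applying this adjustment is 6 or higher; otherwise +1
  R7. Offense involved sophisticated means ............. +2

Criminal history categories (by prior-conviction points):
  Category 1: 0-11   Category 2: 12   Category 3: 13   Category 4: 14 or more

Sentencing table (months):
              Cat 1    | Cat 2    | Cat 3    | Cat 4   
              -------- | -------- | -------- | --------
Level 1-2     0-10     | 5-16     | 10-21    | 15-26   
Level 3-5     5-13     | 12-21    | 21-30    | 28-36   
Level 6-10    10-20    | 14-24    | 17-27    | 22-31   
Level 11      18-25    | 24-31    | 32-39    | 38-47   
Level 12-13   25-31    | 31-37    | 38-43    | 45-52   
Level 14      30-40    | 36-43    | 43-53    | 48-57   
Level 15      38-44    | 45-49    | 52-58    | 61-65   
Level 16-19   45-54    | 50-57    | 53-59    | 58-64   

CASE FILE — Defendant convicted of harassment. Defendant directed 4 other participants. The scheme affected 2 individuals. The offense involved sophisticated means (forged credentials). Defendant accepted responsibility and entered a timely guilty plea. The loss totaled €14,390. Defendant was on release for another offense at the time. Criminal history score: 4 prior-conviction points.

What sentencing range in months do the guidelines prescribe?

45-54 months

Base offense level for harassment: 12.
R1 applies: 12 − 4 = 8.
R2 does not apply.
R4 applies: 8 + 1 = 9.
R5 applies: 9 + 2 = 11.
R6 applies (level before this adjustment is 11 ≥ 6, so +5): 11 + 5 = 16.
R7 applies: 16 + 2 = 18.
Final offense level: 18.
Criminal history: 4 prior points → Category 1 (0-11).
Level 18 falls in the 16-19 band.
Grid: Level 16-19 × Category 1 = 45-54 months.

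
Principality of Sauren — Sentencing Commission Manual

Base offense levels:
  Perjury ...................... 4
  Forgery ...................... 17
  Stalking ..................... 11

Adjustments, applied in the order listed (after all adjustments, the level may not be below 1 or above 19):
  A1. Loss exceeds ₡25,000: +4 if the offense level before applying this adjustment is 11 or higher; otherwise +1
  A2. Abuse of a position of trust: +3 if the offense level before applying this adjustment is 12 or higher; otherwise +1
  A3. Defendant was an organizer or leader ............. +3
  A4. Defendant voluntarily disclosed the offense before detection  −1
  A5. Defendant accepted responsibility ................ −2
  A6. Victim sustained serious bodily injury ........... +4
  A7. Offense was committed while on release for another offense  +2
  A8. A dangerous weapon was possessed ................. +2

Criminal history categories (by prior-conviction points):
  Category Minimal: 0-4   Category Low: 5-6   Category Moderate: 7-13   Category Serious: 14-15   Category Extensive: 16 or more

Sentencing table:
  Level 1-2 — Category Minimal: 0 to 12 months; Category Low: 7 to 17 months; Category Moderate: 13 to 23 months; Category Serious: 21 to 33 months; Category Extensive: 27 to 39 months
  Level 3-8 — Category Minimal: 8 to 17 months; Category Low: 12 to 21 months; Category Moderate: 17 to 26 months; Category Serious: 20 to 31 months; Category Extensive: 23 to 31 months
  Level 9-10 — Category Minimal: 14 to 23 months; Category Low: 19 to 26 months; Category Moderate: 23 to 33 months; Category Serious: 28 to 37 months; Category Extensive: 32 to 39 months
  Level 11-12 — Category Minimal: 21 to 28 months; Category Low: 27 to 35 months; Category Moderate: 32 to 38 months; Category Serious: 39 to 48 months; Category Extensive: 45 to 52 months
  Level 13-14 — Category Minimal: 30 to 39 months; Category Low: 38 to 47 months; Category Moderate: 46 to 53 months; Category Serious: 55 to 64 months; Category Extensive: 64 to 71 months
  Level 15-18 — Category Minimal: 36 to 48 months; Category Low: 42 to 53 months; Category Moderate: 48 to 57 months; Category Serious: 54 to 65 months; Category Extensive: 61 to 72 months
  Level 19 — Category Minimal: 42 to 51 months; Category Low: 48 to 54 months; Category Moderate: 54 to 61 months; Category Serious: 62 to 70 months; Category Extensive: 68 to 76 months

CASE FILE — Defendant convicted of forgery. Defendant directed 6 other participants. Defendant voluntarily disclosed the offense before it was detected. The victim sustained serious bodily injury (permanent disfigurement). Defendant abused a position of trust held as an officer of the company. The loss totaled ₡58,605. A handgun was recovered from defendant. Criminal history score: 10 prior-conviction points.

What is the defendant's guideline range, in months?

54-61 months

Base offense level for forgery: 17.
A1 applies (level before this adjustment is 17 ≥ 11, so +4): 17 + 4 = 21.
A2 applies (level before this adjustment is 21 ≥ 12, so +3): 21 + 3 = 24.
A3 applies: 24 + 3 = 27.
A4 applies: 27 − 1 = 26.
A5 does not apply.
A6 applies: 26 + 4 = 30.
A8 applies: 30 + 2 = 32.
Level 32 exceeds the maximum of 19; capped at 19.
Final offense level: 19.
Criminal history: 10 prior points → Category Moderate (7-13).
Level 19 falls in the 19 band.
Grid: Level 19 × Category Moderate = 54-61 months.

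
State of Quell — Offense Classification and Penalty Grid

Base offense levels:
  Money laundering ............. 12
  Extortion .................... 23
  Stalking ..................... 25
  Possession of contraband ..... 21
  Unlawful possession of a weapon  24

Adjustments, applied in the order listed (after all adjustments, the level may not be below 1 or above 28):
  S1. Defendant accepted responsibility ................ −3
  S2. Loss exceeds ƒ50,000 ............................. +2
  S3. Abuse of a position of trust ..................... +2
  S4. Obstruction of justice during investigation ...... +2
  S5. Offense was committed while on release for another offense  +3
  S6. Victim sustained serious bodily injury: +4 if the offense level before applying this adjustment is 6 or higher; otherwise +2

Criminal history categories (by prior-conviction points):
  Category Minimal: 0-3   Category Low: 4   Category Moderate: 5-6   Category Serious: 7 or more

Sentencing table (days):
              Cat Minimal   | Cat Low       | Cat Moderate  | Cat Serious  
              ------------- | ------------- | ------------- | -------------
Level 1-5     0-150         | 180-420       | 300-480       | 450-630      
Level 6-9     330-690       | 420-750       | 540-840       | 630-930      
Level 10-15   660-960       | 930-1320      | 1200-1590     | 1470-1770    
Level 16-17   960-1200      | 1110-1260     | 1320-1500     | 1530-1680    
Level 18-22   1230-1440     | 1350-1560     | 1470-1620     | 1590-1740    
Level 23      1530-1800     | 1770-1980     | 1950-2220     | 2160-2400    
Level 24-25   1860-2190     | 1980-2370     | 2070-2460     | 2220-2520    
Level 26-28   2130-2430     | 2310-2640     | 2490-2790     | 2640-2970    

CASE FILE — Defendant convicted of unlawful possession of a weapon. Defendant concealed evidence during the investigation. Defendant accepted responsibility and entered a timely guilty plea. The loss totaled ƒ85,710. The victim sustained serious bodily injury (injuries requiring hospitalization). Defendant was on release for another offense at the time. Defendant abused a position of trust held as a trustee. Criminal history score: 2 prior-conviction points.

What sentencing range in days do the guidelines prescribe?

2130-2430 days

Base offense level for unlawful possession of a weapon: 24.
S1 applies: 24 − 3 = 21.
S2 applies: 21 + 2 = 23.
S3 applies: 23 + 2 = 25.
S4 applies: 25 + 2 = 27.
S5 applies: 27 + 3 = 30.
S6 applies (level before this adjustment is 30 ≥ 6, so +4): 30 + 4 = 34.
Level 34 exceeds the maximum of 28; capped at 28.
Final offense level: 28.
Criminal history: 2 prior points → Category Minimal (0-3).
Level 28 falls in the 26-28 band.
Grid: Level 26-28 × Category Minimal = 2130-2430 days.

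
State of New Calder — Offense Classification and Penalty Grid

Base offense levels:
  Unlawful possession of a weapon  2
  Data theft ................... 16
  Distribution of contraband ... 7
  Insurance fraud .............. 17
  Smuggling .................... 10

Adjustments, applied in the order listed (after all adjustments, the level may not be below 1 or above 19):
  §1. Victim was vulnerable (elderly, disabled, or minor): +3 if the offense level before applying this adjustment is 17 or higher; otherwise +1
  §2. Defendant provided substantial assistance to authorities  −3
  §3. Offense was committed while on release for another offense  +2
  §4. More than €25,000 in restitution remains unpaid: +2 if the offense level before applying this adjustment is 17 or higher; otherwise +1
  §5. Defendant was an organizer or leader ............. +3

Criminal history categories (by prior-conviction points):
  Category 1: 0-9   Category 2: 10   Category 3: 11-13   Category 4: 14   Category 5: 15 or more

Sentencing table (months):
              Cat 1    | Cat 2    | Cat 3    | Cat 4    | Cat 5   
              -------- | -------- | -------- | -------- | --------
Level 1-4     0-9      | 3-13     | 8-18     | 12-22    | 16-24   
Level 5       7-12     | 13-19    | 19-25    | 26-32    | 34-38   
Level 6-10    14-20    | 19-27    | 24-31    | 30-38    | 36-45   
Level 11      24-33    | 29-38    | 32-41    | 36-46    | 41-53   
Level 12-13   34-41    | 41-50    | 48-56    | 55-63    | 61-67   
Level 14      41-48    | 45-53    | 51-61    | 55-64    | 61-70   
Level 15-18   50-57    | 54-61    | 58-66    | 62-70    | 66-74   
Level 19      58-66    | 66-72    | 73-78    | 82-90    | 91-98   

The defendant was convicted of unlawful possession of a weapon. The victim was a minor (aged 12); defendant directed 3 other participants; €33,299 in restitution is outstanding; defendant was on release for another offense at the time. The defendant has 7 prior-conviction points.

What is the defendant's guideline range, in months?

14-20 months

Base offense level for unlawful possession of a weapon: 2.
§1 applies (level before this adjustment is 2 < 17, so +1): 2 + 1 = 3.
§3 applies: 3 + 2 = 5.
§4 applies (level before this adjustment is 5 < 17, so +1): 5 + 1 = 6.
§5 applies: 6 + 3 = 9.
Final offense level: 9.
Criminal history: 7 prior points → Category 1 (0-9).
Level 9 falls in the 6-10 band.
Grid: Level 6-10 × Category 1 = 14-20 months.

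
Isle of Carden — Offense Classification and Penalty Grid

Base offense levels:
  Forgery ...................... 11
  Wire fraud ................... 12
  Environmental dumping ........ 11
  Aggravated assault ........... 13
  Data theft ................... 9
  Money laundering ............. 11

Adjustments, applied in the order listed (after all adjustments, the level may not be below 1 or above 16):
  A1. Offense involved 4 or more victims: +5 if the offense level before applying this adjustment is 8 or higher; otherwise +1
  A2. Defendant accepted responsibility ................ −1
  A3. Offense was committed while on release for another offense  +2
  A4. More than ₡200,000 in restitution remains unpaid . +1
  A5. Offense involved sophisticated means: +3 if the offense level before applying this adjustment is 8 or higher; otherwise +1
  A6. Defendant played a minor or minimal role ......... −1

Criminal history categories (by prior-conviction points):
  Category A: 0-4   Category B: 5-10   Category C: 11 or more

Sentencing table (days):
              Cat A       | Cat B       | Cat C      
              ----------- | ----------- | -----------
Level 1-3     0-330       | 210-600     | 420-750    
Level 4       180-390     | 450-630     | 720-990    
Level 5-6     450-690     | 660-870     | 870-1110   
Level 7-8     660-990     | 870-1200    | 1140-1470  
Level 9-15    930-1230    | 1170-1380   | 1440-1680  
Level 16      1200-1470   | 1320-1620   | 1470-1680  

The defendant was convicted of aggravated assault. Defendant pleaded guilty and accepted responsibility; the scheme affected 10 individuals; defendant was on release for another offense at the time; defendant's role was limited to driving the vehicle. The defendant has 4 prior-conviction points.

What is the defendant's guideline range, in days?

Base offense level for aggravated assault: 13.
A1 applies (level before this adjustment is 13 ≥ 8, so +5): 13 + 5 = 18.
A2 applies: 18 − 1 = 17.
A3 applies: 17 + 2 = 19.
A5 does not apply.
A6 applies: 19 − 1 = 18.
Level 18 exceeds the maximum of 16; capped at 16.
Final offense level: 16.
Criminal history: 4 prior points → Category A (0-4).
Level 16 falls in the 16 band.
Grid: Level 16 × Category A = 1200-1470 days.

1200-1470 days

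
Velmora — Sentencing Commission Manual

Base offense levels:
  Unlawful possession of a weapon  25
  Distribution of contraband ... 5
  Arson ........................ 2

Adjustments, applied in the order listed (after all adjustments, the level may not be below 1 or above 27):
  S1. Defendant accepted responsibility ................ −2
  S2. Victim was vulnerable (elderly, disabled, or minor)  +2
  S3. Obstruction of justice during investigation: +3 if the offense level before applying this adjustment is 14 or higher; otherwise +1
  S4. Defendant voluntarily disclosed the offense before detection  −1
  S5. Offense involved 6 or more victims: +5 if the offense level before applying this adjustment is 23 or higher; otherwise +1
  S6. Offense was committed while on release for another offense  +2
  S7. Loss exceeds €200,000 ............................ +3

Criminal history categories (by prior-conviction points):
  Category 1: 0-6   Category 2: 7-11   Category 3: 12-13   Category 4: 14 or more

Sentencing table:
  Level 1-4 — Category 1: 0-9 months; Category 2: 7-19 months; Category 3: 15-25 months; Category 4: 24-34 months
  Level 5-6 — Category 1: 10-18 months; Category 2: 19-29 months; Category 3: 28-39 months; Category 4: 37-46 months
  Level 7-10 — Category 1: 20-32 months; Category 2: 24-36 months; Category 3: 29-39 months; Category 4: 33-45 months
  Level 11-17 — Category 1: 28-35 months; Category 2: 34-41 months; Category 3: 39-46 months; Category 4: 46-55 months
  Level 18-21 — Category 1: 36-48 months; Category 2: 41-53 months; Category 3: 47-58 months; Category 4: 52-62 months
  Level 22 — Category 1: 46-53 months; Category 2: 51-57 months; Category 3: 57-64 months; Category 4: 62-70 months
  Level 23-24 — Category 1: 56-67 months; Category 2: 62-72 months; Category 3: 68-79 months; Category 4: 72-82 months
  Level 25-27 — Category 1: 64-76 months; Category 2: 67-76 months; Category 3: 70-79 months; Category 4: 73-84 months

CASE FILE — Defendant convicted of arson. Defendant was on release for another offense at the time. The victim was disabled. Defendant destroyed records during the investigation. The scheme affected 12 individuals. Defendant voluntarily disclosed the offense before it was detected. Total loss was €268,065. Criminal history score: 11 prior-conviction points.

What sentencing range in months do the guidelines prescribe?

24-36 months

Base offense level for arson: 2.
S2 applies: 2 + 2 = 4.
S3 applies (level before this adjustment is 4 < 14, so +1): 4 + 1 = 5.
S4 applies: 5 − 1 = 4.
S5 applies (level before this adjustment is 4 < 23, so +1): 4 + 1 = 5.
S6 applies: 5 + 2 = 7.
S7 applies: 7 + 3 = 10.
Final offense level: 10.
Criminal history: 11 prior points → Category 2 (7-11).
Level 10 falls in the 7-10 band.
Grid: Level 7-10 × Category 2 = 24-36 months.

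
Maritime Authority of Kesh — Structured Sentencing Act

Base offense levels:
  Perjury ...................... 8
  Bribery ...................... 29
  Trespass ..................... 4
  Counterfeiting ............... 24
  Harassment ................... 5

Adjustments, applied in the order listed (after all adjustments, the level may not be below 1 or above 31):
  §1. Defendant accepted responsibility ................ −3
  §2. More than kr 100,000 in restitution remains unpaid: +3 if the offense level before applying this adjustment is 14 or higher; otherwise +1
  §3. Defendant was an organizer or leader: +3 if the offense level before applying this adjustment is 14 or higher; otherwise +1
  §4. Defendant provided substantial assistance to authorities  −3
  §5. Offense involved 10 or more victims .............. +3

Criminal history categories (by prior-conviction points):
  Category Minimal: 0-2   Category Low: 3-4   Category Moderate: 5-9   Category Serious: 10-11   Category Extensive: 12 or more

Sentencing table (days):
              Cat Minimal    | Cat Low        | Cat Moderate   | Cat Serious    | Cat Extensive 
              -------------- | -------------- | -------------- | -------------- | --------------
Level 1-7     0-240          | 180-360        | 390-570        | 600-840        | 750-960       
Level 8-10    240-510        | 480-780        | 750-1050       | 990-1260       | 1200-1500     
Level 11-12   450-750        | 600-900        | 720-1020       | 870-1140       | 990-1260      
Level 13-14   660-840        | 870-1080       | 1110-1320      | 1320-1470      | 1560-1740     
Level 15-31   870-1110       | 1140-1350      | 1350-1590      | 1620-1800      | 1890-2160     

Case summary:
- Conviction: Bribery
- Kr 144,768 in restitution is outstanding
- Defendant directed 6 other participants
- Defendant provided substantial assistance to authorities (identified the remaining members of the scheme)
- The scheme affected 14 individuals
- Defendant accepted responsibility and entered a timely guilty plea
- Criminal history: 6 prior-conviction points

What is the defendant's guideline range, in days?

Base offense level for bribery: 29.
§1 applies: 29 − 3 = 26.
§2 applies (level before this adjustment is 26 ≥ 14, so +3): 26 + 3 = 29.
§3 applies (level before this adjustment is 29 ≥ 14, so +3): 29 + 3 = 32.
§4 applies: 32 − 3 = 29.
§5 applies: 29 + 3 = 32.
Level 32 exceeds the maximum of 31; capped at 31.
Final offense level: 31.
Criminal history: 6 prior points → Category Moderate (5-9).
Level 31 falls in the 15-31 band.
Grid: Level 15-31 × Category Moderate = 1350-1590 days.

1350-1590 days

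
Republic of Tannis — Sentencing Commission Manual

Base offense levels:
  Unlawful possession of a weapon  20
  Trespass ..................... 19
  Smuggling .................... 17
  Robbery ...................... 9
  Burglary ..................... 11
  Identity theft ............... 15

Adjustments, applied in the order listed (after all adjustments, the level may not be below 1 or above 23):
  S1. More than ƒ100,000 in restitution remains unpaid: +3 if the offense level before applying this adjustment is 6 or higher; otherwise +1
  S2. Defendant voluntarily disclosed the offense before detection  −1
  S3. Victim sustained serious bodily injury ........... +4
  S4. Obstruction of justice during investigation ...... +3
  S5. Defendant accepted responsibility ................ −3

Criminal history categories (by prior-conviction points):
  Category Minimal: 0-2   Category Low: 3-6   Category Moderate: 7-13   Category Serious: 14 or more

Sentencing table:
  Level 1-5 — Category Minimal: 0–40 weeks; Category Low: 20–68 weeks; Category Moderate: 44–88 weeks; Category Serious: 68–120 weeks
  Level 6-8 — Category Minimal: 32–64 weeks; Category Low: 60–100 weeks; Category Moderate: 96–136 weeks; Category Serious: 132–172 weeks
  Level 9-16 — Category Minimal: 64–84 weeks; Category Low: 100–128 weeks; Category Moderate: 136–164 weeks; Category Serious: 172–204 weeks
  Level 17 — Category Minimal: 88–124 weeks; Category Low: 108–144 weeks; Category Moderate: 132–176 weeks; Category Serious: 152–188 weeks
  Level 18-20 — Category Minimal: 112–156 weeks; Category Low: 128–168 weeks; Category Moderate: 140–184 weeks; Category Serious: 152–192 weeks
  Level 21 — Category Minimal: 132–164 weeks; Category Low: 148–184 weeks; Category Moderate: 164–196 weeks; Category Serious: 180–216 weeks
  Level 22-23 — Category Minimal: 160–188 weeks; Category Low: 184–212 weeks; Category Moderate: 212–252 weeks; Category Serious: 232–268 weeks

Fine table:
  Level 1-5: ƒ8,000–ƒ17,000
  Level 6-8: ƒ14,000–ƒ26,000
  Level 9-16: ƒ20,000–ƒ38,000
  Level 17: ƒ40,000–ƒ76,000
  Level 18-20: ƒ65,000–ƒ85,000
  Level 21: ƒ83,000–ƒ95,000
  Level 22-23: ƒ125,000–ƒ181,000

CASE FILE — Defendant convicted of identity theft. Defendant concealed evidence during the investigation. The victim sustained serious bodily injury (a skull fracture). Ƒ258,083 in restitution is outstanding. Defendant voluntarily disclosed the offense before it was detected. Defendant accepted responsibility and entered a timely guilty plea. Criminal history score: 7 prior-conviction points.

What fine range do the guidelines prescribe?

ƒ83,000–ƒ95,000

Base offense level for identity theft: 15.
S1 applies (level before this adjustment is 15 ≥ 6, so +3): 15 + 3 = 18.
S2 applies: 18 − 1 = 17.
S3 applies: 17 + 4 = 21.
S4 applies: 21 + 3 = 24.
S5 applies: 24 − 3 = 21.
Final offense level: 21.
Level 21 falls in the 21 band.
Fine table: Level 21 → ƒ83,000–ƒ95,000.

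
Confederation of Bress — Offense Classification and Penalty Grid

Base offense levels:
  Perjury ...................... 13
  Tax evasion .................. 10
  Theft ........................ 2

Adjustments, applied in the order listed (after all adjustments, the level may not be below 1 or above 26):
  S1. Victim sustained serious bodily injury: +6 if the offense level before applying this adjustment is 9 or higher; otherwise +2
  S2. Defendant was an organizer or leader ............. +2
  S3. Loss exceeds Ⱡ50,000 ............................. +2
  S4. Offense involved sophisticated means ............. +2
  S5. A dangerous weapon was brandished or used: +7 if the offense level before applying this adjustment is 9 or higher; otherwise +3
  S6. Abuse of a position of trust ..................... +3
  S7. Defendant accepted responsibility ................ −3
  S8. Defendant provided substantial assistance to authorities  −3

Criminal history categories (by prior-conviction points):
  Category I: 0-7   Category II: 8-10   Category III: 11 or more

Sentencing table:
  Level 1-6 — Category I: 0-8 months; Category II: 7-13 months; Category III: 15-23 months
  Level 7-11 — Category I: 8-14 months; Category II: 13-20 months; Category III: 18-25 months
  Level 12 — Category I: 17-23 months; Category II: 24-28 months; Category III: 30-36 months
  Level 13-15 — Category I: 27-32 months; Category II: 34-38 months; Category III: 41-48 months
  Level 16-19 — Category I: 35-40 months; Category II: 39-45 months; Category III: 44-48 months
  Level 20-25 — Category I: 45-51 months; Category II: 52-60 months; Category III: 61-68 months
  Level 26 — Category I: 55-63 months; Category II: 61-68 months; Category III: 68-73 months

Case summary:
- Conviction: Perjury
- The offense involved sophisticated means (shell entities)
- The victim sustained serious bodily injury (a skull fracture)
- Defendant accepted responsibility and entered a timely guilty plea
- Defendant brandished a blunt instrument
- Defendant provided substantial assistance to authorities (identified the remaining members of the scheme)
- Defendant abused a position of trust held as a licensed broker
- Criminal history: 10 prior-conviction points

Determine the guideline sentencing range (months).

Base offense level for perjury: 13.
S1 applies (level before this adjustment is 13 ≥ 9, so +6): 13 + 6 = 19.
S2 does not apply.
S4 applies: 19 + 2 = 21.
S5 applies (level before this adjustment is 21 ≥ 9, so +7): 21 + 7 = 28.
S6 applies: 28 + 3 = 31.
S7 applies: 31 − 3 = 28.
S8 applies: 28 − 3 = 25.
Final offense level: 25.
Criminal history: 10 prior points → Category II (8-10).
Level 25 falls in the 20-25 band.
Grid: Level 20-25 × Category II = 52-60 months.

52-60 months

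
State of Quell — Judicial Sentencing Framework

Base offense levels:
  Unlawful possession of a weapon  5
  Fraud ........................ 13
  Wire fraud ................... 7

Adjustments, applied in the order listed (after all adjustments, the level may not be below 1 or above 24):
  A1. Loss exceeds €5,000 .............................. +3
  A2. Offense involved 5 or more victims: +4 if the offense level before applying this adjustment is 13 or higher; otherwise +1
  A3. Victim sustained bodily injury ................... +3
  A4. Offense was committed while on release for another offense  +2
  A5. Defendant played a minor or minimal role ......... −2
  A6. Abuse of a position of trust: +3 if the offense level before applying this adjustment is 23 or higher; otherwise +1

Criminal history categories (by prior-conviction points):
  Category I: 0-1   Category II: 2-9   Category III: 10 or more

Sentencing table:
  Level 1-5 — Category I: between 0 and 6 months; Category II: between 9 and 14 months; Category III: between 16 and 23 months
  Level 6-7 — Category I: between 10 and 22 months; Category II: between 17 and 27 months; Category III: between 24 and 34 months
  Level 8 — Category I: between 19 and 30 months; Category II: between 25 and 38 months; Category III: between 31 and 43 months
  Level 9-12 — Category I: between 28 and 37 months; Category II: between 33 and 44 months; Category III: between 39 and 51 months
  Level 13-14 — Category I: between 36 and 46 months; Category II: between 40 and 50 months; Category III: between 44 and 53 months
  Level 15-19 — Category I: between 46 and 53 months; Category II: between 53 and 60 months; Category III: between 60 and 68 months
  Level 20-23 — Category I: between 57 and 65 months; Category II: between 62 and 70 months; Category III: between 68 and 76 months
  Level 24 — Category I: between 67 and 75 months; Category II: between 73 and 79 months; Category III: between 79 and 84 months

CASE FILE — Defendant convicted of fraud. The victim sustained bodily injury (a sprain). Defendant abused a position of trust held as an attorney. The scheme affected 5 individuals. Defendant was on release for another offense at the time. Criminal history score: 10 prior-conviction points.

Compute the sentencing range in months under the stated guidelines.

68-76 months

Base offense level for fraud: 13.
A1 does not apply.
A2 applies (level before this adjustment is 13 ≥ 13, so +4): 13 + 4 = 17.
A3 applies: 17 + 3 = 20.
A4 applies: 20 + 2 = 22.
A5 does not apply.
A6 applies (level before this adjustment is 22 < 23, so +1): 22 + 1 = 23.
Final offense level: 23.
Criminal history: 10 prior points → Category III (10+).
Level 23 falls in the 20-23 band.
Grid: Level 20-23 × Category III = 68-76 months.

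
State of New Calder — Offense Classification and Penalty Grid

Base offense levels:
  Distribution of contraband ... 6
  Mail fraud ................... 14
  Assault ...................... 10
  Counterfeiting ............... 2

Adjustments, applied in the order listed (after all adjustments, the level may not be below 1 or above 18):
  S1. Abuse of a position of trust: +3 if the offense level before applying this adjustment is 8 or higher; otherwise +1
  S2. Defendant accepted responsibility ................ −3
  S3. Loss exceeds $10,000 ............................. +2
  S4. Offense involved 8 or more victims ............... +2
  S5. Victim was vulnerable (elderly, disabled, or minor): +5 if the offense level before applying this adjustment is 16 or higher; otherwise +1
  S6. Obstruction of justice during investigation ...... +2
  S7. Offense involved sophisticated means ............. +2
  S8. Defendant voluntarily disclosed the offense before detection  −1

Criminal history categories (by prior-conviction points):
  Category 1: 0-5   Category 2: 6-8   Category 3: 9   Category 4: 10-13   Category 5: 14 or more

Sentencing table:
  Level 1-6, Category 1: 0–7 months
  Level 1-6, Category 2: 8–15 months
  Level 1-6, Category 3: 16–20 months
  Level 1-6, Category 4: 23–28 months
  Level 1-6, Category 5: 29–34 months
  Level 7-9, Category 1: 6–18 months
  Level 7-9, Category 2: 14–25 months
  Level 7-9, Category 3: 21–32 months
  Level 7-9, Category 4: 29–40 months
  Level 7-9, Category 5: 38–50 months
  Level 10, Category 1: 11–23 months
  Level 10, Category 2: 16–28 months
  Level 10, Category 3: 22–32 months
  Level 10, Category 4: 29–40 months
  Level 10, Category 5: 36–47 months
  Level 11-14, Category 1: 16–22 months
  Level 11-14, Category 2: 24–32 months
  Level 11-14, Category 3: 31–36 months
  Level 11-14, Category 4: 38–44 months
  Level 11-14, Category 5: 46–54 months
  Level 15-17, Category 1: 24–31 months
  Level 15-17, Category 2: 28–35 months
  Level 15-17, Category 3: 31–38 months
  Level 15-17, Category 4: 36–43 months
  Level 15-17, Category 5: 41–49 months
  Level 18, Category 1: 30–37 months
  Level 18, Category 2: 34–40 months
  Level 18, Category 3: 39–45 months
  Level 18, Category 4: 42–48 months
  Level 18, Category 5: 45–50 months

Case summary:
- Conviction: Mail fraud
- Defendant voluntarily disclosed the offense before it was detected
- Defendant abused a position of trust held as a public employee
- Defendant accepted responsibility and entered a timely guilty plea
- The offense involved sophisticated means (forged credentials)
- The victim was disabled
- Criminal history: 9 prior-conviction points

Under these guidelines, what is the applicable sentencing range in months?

31-38 months

Base offense level for mail fraud: 14.
S1 applies (level before this adjustment is 14 ≥ 8, so +3): 14 + 3 = 17.
S2 applies: 17 − 3 = 14.
S4 does not apply.
S5 applies (level before this adjustment is 14 < 16, so +1): 14 + 1 = 15.
S6 does not apply.
S7 applies: 15 + 2 = 17.
S8 applies: 17 − 1 = 16.
Final offense level: 16.
Criminal history: 9 prior points → Category 3 (9).
Level 16 falls in the 15-17 band.
Grid: Level 15-17 × Category 3 = 31-38 months.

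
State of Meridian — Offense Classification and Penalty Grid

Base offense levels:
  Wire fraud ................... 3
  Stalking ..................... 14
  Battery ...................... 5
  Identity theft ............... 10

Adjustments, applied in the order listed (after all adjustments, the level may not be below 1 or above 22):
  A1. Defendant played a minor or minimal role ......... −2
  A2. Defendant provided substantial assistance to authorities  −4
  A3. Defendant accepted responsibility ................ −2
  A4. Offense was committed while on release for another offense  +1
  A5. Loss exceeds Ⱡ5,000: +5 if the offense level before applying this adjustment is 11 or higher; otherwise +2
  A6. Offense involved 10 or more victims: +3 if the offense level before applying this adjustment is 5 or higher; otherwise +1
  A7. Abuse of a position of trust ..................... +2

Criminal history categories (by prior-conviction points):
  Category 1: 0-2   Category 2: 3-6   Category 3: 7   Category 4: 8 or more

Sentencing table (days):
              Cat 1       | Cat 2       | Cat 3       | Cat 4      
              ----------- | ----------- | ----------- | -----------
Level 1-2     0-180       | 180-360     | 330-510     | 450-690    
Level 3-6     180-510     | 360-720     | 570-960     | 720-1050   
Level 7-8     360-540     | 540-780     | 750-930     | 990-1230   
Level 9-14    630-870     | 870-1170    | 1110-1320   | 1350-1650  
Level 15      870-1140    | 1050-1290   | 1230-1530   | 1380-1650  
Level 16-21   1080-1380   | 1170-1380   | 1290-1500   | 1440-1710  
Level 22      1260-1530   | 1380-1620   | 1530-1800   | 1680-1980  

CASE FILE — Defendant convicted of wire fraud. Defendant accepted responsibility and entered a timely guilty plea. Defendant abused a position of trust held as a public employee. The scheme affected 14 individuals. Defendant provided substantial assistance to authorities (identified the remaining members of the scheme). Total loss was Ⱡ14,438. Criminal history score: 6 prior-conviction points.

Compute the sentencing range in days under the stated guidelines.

Base offense level for wire fraud: 3.
A1 does not apply.
A2 applies: 3 − 4 = -1.
A3 applies: -1 − 2 = -3.
A4 does not apply.
A5 applies (level before this adjustment is -3 < 11, so +2): -3 + 2 = -1.
A6 applies (level before this adjustment is -1 < 5, so +1): -1 + 1 = 0.
A7 applies: 0 + 2 = 2.
Final offense level: 2.
Criminal history: 6 prior points → Category 2 (3-6).
Level 2 falls in the 1-2 band.
Grid: Level 1-2 × Category 2 = 180-360 days.

180-360 days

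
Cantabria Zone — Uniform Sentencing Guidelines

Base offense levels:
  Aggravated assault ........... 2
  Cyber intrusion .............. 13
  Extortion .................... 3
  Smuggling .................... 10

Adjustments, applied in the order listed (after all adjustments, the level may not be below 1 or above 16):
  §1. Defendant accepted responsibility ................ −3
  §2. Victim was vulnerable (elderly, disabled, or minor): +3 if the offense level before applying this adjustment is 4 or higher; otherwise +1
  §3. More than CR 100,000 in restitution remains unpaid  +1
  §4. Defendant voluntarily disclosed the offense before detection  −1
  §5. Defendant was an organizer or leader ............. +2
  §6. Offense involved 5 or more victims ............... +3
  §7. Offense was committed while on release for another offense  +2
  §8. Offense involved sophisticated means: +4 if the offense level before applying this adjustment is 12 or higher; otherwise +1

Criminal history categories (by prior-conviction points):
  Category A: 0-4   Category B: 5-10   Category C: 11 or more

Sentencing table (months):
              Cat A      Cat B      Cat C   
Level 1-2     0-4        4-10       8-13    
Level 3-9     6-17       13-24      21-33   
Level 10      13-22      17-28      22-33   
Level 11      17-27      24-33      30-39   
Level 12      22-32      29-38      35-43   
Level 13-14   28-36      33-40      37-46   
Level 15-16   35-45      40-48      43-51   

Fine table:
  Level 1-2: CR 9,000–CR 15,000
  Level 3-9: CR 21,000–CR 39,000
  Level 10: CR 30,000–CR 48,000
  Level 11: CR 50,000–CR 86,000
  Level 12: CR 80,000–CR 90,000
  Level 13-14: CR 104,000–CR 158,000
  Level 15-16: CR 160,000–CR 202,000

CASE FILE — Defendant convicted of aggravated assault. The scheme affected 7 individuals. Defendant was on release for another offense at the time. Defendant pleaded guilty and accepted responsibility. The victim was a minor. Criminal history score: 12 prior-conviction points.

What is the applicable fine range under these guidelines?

Base offense level for aggravated assault: 2.
§1 applies: 2 − 3 = -1.
§2 applies (level before this adjustment is -1 < 4, so +1): -1 + 1 = 0.
§3 does not apply.
§4 does not apply.
§6 applies: 0 + 3 = 3.
§7 applies: 3 + 2 = 5.
§8 does not apply.
Final offense level: 5.
Level 5 falls in the 3-9 band.
Fine table: Level 3-9 → CR 21,000–CR 39,000.

CR 21,000–CR 39,000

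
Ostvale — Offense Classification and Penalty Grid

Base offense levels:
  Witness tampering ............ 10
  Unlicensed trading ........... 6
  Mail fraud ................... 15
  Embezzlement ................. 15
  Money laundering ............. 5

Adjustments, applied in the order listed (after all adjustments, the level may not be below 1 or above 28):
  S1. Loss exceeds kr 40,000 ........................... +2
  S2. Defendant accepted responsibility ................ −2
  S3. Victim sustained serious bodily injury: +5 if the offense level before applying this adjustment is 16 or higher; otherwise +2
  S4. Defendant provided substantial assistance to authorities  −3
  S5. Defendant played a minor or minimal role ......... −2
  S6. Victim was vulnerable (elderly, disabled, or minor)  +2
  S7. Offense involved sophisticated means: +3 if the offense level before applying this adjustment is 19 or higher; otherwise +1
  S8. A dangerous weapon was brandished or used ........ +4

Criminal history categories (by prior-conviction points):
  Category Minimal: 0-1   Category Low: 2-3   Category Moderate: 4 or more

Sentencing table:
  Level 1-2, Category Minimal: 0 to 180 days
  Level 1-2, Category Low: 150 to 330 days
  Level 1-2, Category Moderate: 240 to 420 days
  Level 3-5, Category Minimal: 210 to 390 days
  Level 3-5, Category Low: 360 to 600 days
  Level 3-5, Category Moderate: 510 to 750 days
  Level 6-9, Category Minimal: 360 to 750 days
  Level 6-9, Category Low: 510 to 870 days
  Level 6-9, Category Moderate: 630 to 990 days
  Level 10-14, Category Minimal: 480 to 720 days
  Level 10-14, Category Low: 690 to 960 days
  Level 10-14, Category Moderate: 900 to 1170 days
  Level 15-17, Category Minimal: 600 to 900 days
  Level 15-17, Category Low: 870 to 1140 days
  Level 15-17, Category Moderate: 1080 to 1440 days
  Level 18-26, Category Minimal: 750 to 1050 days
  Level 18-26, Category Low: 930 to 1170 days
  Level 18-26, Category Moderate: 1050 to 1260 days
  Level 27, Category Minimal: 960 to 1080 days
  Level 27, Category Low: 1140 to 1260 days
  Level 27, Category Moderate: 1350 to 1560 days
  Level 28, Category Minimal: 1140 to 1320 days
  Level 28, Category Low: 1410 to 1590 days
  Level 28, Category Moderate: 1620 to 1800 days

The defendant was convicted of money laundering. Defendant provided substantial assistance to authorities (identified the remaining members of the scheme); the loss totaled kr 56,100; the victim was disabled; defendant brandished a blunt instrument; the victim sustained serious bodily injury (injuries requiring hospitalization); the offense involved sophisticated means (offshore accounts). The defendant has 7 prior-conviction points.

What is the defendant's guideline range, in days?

Base offense level for money laundering: 5.
S1 applies: 5 + 2 = 7.
S2 does not apply.
S3 applies (level before this adjustment is 7 < 16, so +2): 7 + 2 = 9.
S4 applies: 9 − 3 = 6.
S5 does not apply.
S6 applies: 6 + 2 = 8.
S7 applies (level before this adjustment is 8 < 19, so +1): 8 + 1 = 9.
S8 applies: 9 + 4 = 13.
Final offense level: 13.
Criminal history: 7 prior points → Category Moderate (4+).
Level 13 falls in the 10-14 band.
Grid: Level 10-14 × Category Moderate = 900-1170 days.

900-1170 days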